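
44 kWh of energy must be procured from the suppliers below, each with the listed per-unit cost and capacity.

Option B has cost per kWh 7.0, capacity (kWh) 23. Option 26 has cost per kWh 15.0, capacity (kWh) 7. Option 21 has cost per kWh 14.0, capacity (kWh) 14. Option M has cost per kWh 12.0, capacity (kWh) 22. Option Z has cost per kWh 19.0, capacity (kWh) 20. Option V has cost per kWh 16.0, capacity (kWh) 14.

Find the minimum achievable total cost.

Fill from the cheapest supplier first.
Option B at 7.0: take all 23 kWh → 21 still needed.
Take 21 from Option M at 12.0 to finish.
Option 21, Option 26, Option V, Option Z: unused.
Cost = 23×7.0 + 21×12.0 = 413.

413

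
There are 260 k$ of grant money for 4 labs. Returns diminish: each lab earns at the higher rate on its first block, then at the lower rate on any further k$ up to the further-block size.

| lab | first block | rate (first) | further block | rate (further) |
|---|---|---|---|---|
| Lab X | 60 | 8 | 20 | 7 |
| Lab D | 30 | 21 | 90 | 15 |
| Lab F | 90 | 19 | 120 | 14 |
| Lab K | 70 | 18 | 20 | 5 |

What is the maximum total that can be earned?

4650

Order all 8 blocks by rate: Lab D/tier1 21 > Lab F/tier1 19 > Lab K/tier1 18 > Lab D/tier2 15 > Lab F/tier2 14 > Lab X/tier1 8 > Lab X/tier2 7 > Lab K/tier2 5.
Lab D/tier1 (21): +30 → 230 left.
Lab F/tier1 (19): +90 → 140 left.
Lab K/tier1 (18): +70 → 70 left.
70 remain; put them into Lab D tier2 at 15.
Total = 21×30 + 19×90 + 18×70 + 15×70 = 4650.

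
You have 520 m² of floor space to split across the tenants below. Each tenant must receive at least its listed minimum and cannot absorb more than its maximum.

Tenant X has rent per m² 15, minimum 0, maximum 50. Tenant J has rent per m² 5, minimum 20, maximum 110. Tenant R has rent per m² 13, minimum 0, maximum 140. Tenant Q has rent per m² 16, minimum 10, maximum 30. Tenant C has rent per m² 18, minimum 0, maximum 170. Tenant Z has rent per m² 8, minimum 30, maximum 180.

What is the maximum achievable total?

Meeting every minimum uses 0+20+0+10+0+30 = 60 m², leaving 460.
Order the tenants by rent per m²: Tenant C 18 > Tenant Q 16 > Tenant X 15 > Tenant R 13 > Tenant Z 8 > Tenant J 5.
Tenant C: +170 to 170 (cap) — 290 left.
Tenant Q: +20 to 30 (cap) — 270 left.
Tenant X: +50 to 50 (cap) — 220 left.
Give Tenant R 140 more to hit its cap of 140 — 80 left.
Tenant Z: +80 (room for 150) → 110. Pool exhausted.
Total = 15×50 + 5×20 + 13×140 + 16×30 + 18×170 + 8×110 = 7090.

7090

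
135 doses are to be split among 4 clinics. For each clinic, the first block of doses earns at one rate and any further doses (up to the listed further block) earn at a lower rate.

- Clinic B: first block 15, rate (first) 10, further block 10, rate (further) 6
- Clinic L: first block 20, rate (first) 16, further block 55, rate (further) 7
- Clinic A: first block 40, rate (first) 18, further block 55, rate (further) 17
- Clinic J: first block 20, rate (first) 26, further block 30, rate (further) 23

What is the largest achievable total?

2695

Order all 8 blocks by rate: Clinic J/first 26 > Clinic J/second 23 > Clinic A/first 18 > Clinic A/second 17 > Clinic L/first 16 > Clinic B/first 10 > Clinic L/second 7 > Clinic B/second 6.
Clinic J/first (26): +20 → 115 left.
Fill Clinic J second block (30 at 23) → 85 left.
Clinic A first at 18: fill all 40 → 45 left.
Clinic A/second: +45 of 55 at 17; pool empty.
Total = 26×20 + 23×30 + 18×40 + 17×45 = 2695.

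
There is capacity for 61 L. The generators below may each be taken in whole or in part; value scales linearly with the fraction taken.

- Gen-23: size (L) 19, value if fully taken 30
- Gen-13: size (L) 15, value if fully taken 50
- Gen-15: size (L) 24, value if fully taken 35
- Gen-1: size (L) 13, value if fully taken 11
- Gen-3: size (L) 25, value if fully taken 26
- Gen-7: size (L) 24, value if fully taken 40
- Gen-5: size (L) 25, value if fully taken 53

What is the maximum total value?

138

Rank by value-to-size ratio: Gen-13 50/15≈3.33, Gen-5 53/25≈2.12, Gen-7 40/24≈1.67, Gen-23 30/19≈1.58, Gen-15 35/24≈1.46, Gen-3 26/25≈1.04, Gen-1 11/13≈0.846.
Take all of Gen-13 (15 L, value 50) ; 46 L left.
Take all of Gen-5 (25 L, value 53) ; 21 L left.
Only 21 L remain; take 21/24 of Gen-7 for value 40×21/24 = 35.
Total value = 138.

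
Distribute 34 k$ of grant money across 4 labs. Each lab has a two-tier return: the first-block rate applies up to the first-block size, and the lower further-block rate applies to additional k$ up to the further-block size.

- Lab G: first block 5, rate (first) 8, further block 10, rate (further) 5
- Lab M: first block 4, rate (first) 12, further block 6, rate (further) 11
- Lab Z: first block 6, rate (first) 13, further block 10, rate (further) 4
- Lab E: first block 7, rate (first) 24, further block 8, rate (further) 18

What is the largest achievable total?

528

Order all 8 blocks by rate: Lab E/tier1 24 > Lab E/tier2 18 > Lab Z/tier1 13 > Lab M/tier1 12 > Lab M/tier2 11 > Lab G/tier1 8 > Lab G/tier2 5 > Lab Z/tier2 4.
Lab E tier1 at 24: fill all 7 ; 27 left.
Lab E/tier2 (18): +8 ; 19 left.
Lab Z/tier1 (13): +6 ; 13 left.
Lab M tier1 at 12: fill all 4 ; 9 left.
Fill Lab M tier2 block (6 at 11) ; 3 left.
Lab G tier1 at 8: only 3 left, fill 3.
Total = 24×7 + 18×8 + 13×6 + 12×4 + 11×6 + 8×3 = 528.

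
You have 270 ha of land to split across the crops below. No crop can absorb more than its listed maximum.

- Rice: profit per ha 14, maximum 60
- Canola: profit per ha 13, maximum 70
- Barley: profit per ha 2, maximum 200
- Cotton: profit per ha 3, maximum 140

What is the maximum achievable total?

2170

Rank by profit per ha: Rice 14 > Canola 13 > Cotton 3 > Barley 2.
Rice: +60 to 60 (cap) → 210 left.
Canola: +70 to 70 (cap) → 140 left.
Cotton takes 140 to reach its cap of 140 → 0 left.
Total = 14×60 + 13×70 + 3×140 = 2170.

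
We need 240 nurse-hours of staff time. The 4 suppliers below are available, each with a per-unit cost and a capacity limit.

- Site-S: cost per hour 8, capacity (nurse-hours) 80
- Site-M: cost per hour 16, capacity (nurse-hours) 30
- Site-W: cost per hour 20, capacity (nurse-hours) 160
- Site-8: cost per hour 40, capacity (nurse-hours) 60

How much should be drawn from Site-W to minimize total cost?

130

Cheapest first:
Site-S (8): use full 80 ; 160 nurse-hours to go.
Site-M at 16: take all 30 nurse-hours ; 130 still needed.
Take 130 from Site-W at 20 to finish.
Site-8: unused.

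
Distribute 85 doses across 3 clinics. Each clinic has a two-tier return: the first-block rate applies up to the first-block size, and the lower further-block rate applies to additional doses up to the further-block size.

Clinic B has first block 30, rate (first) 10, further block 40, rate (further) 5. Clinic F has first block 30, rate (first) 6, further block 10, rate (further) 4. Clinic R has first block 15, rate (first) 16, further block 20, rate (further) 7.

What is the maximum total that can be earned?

800

Rank every tier by rate: Clinic R/first 16 > Clinic B/first 10 > Clinic R/second 7 > Clinic F/first 6 > Clinic B/second 5 > Clinic F/second 4.
Fill Clinic R first block (15 at 16) ; 70 left.
Clinic B/first (10): +30 ; 40 left.
Fill Clinic R second block (20 at 7) ; 20 left.
20 remain; put them into Clinic F first at 6.
Total = 16×15 + 10×30 + 7×20 + 6×20 = 800.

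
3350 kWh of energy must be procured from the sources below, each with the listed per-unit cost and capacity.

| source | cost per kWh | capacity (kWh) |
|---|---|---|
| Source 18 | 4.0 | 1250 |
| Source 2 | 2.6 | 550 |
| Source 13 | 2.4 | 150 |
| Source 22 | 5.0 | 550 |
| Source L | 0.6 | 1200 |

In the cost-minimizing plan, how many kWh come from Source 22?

Fill from the cheapest source first.
Take 1200 from Source L at 0.6 — need 2150 more.
Take 150 from Source 13 at 2.4 — need 2000 more.
Source 2 (2.6): use full 550 — 1450 kWh to go.
Take 1250 from Source 18 at 4.0 — need 200 more.
Source 22 (5.0): take the remaining 200 — done.

200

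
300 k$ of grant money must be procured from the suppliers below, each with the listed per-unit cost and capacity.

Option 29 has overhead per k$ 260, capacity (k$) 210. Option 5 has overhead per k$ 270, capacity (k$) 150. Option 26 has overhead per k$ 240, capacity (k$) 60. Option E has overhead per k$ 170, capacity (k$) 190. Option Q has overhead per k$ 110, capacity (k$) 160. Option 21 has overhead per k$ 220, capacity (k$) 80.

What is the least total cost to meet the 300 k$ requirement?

41400

Cheapest first:
Option Q (110): use full 160 → 140 k$ to go.
Option E (170): take the remaining 140 → done.
Option 21, Option 26, Option 29, Option 5: unused.
Cost = 160×110 + 140×170 = 41400.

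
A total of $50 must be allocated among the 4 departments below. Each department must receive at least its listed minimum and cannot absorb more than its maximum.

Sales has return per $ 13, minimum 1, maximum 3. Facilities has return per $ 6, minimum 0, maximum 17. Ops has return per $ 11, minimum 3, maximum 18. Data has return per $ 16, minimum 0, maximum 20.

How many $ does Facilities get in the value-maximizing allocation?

Meeting every minimum uses 1+0+3+0 = 4 $, leaving 46.
Highest return per $ first: Data 16 > Sales 13 > Ops 11 > Facilities 6.
Data: +20 to 20 (cap) → 26 left.
Sales takes 2 more to reach its cap of 3 → 24 left.
Give Ops 15 more to hit its cap of 18 → 9 left.
Facilities: +9 (room for 17) → 9. Pool exhausted.

9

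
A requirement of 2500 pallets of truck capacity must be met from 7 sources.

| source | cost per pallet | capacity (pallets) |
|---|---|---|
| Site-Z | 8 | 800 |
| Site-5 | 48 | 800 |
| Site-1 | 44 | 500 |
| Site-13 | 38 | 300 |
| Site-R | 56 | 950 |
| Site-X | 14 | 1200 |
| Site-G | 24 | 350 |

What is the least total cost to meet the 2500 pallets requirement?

37300

Fill from the cheapest source first.
Site-Z (8): use full 800 — 1700 pallets to go.
Take 1200 from Site-X at 14 — need 500 more.
Site-G at 24: take all 350 pallets — 150 still needed.
Site-13 (38): take the remaining 150 — done.
Site-1, Site-5, Site-R: unused.
Cost = 800×8 + 1200×14 + 350×24 + 150×38 = 37300.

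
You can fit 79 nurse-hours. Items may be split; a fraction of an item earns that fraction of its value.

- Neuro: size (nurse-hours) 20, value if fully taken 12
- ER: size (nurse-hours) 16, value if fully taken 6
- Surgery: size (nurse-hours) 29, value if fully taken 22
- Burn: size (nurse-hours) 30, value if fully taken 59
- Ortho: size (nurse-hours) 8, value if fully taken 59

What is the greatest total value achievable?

Rank by value-to-size ratio: Ortho 59/8≈7.38, Burn 59/30≈1.97, Surgery 22/29≈0.759, Neuro 12/20≈0.6, ER 6/16≈0.375.
All 8 nurse-hours of Ortho fit (value 59) → 71 remain.
Take all of Burn (30 nurse-hours, value 59) → 41 nurse-hours left.
All 29 nurse-hours of Surgery fit (value 22) → 12 remain.
12 nurse-hours left: a 12/20 share of Neuro gives 12×12/20 = 7.2.
Total value = 147.2.

147.2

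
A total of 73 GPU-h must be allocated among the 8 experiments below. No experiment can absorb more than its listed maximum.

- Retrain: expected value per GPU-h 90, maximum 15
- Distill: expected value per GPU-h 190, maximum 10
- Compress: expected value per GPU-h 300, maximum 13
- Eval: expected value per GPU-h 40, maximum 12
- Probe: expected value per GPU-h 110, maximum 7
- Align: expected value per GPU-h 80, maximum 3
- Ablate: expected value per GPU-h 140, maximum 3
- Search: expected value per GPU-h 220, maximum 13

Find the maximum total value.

Order the experiments by expected value per GPU-h: Compress 300 > Search 220 > Distill 190 > Ablate 140 > Probe 110 > Retrain 90 > Align 80 > Eval 40.
Compress takes 13 to reach its cap of 13 → 60 left.
Search: +13 to 13 (cap) → 47 left.
Distill: +10 to 10 (cap) → 37 left.
Give Ablate 3 to hit its cap of 3 → 34 left.
Probe: +7 to 7 (cap) → 27 left.
Retrain: +15 to 15 (cap) → 12 left.
Align: +3 to 3 (cap) → 9 left.
Eval: +9 (room for 12) → 9. Pool exhausted.
Total = 90×15 + 190×10 + 300×13 + 40×9 + 110×7 + 80×3 + 140×3 + 220×13 = 11800.

11800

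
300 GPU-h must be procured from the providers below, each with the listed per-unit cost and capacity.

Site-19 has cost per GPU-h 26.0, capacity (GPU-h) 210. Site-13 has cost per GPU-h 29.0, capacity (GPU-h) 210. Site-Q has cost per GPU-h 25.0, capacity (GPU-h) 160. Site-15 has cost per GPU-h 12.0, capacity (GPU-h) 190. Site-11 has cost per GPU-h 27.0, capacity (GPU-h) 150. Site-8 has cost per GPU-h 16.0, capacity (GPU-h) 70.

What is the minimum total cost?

Cheapest first:
Take 190 from Site-15 at 12.0 — need 110 more.
Site-8 (16.0): use full 70 — 40 GPU-h to go.
Take 40 from Site-Q at 25.0 to finish.
Site-19, Site-11, Site-13: unused.
Cost = 190×12.0 + 70×16.0 + 40×25.0 = 4400.

4400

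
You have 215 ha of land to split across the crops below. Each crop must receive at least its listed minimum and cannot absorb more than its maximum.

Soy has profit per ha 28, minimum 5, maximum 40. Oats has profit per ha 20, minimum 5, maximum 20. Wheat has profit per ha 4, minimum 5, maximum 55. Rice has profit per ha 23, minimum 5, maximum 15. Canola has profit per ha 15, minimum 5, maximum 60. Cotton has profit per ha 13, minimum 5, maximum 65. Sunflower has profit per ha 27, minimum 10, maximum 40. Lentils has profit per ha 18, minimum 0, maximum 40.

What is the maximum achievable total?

Meeting every minimum uses 5+5+5+5+5+5+10+0 = 40 ha, leaving 175.
Highest profit per ha first: Soy 28 > Sunflower 27 > Rice 23 > Oats 20 > Lentils 18 > Canola 15 > Cotton 13 > Wheat 4.
Soy takes 35 more to reach its cap of 40 ; 140 left.
Give Sunflower 30 more to hit its cap of 40 ; 110 left.
Rice takes 10 more to reach its cap of 15 ; 100 left.
Oats: +15 to 20 (cap) ; 85 left.
Lentils: +40 to 40 (cap) ; 45 left.
Canola: +45 (room for 55) → 50. Pool exhausted.
Total = 28×40 + 20×20 + 4×5 + 23×15 + 15×50 + 13×5 + 27×40 + 18×40 = 4500.

4500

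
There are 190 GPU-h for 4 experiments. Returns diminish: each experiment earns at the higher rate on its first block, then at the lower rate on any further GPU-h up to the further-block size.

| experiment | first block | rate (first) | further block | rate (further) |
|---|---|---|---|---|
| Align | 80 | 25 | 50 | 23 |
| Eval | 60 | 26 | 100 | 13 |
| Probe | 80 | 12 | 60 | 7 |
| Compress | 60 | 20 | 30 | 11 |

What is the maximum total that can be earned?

Order all 8 blocks by rate: Eval/T1 26 > Align/T1 25 > Align/T2 23 > Compress/T1 20 > Eval/T2 13 > Probe/T1 12 > Compress/T2 11 > Probe/T2 7.
Eval/T1 (26): +60 → 130 left.
Align/T1 (25): +80 → 50 left.
Fill Align T2 block (50 at 23) → 0 left.
Total = 26×60 + 25×80 + 23×50 = 4710.

4710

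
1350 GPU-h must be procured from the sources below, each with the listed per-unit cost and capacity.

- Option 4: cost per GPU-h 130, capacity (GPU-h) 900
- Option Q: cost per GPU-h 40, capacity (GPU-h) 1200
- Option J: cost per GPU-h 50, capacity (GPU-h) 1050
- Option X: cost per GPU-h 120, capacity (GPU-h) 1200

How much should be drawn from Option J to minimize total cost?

150

Cheapest first:
Option Q at 40: take all 1200 GPU-h → 150 still needed.
Option J (50): take the remaining 150 → done.
Option X, Option 4: unused.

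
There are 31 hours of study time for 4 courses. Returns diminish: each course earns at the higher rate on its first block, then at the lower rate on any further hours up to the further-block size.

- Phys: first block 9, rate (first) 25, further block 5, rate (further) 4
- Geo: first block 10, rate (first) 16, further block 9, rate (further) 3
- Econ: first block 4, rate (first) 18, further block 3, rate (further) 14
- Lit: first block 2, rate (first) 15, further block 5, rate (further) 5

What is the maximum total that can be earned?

544

Rank every tier by rate: Phys/first 25 > Econ/first 18 > Geo/first 16 > Lit/first 15 > Econ/second 14 > Lit/second 5 > Phys/second 4 > Geo/second 3.
Phys first at 25: fill all 9 ; 22 left.
Econ first at 18: fill all 4 ; 18 left.
Geo first at 16: fill all 10 ; 8 left.
Fill Lit first block (2 at 15) ; 6 left.
Econ/second (14): +3 ; 3 left.
Lit/second: +3 of 5 at 5; pool empty.
Total = 25×9 + 18×4 + 16×10 + 15×2 + 14×3 + 5×3 = 544.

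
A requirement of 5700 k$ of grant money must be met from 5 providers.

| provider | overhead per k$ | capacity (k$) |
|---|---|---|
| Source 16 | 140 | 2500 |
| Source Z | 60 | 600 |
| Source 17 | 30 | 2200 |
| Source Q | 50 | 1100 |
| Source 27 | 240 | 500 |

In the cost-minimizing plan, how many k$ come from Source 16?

1800

Cheapest first:
Take 2200 from Source 17 at 30 → need 3500 more.
Take 1100 from Source Q at 50 → need 2400 more.
Source Z (60): use full 600 → 1800 k$ to go.
Source 16 (140): take the remaining 1800 → done.
Source 27: unused.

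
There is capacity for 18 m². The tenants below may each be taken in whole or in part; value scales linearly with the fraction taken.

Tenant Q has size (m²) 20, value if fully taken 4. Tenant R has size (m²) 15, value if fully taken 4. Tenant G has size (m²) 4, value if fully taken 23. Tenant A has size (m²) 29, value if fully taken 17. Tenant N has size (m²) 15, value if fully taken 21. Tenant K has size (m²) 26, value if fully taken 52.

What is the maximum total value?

51

Rank by value-to-size ratio: Tenant G 23/4≈5.75, Tenant K 52/26≈2, Tenant N 21/15≈1.4, Tenant A 17/29≈0.586, Tenant R 4/15≈0.267, Tenant Q 4/20≈0.2.
Take all of Tenant G (4 m², value 23) → 14 m² left.
Fill the last 14 m² with part of Tenant K: 14/26 of it earns 28.
Total value = 51.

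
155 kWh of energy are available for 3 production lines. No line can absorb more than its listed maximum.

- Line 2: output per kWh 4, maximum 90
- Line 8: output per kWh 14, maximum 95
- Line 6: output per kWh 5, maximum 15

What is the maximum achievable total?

Order the production lines by output per kWh: Line 8 14 > Line 6 5 > Line 2 4.
Line 8: +95 to 95 (cap) — 60 left.
Line 6 takes 15 to reach its cap of 15 — 45 left.
Only 45 left; Line 2 takes them to reach 45.
Total = 4×45 + 14×95 + 5×15 = 1585.

1585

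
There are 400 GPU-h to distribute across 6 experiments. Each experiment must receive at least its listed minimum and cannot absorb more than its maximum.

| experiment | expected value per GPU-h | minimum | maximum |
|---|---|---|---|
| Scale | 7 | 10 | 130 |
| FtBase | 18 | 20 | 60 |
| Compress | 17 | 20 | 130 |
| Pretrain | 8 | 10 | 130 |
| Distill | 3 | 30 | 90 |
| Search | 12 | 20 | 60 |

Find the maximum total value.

5050

Meeting every minimum uses 10+20+20+10+30+20 = 110 GPU-h, leaving 290.
Highest expected value per GPU-h first: FtBase 18 > Compress 17 > Search 12 > Pretrain 8 > Scale 7 > Distill 3.
Give FtBase 40 more to hit its cap of 60 ; 250 left.
Compress takes 110 more to reach its cap of 130 ; 140 left.
Give Search 40 more to hit its cap of 60 ; 100 left.
Pretrain has room for 120 more but only 100 remain, so it gets 110.
Total = 7×10 + 18×60 + 17×130 + 8×110 + 3×30 + 12×60 = 5050.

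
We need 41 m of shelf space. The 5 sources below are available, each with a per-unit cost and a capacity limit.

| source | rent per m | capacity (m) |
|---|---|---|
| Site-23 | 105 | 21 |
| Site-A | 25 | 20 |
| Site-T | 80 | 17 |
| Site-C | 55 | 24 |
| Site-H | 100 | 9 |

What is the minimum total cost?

1655

Fill from the cheapest source first.
Site-A (25): use full 20 — 21 m to go.
Take 21 from Site-C at 55 to finish.
Site-T, Site-H, Site-23: unused.
Cost = 20×25 + 21×55 = 1655.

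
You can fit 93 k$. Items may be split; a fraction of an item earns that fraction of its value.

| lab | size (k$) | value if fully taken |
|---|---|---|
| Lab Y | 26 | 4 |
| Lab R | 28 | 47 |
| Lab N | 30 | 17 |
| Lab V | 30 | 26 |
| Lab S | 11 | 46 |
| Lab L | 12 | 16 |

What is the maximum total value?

141.8

Best value per unit of size first: Lab S 46/11≈4.18, Lab R 47/28≈1.68, Lab L 16/12≈1.33, Lab V 26/30≈0.867, Lab N 17/30≈0.567, Lab Y 4/26≈0.154.
Take all of Lab S (11 k$, value 46) — 82 k$ left.
All 28 k$ of Lab R fit (value 47) — 54 remain.
Lab L: take in full, 12 k$ for value 16 — 42 left.
All 30 k$ of Lab V fit (value 26) — 12 remain.
12 k$ left: a 12/30 share of Lab N gives 17×12/30 = 6.8.
Total value = 141.8.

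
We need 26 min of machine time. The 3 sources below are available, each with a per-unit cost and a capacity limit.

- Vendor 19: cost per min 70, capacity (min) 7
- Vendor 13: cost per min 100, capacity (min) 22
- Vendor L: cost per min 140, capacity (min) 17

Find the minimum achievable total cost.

2390

Cheapest first:
Take 7 from Vendor 19 at 70 — need 19 more.
Vendor 13 (100): take the remaining 19 — done.
Vendor L: unused.
Cost = 7×70 + 19×100 = 2390.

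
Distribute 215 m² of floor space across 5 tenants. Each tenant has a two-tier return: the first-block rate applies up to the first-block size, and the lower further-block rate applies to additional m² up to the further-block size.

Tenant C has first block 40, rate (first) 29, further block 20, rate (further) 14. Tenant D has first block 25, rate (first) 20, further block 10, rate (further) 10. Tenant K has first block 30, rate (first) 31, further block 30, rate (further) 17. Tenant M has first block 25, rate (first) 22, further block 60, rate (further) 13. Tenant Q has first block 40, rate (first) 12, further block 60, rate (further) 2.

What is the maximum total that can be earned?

Rank every tier by rate: Tenant K/T1 31 > Tenant C/T1 29 > Tenant M/T1 22 > Tenant D/T1 20 > Tenant K/T2 17 > Tenant C/T2 14 > Tenant M/T2 13 > Tenant Q/T1 12 > Tenant D/T2 10 > Tenant Q/T2 2.
Tenant K/T1 (31): +30 → 185 left.
Tenant C T1 at 29: fill all 40 → 145 left.
Tenant M T1 at 22: fill all 25 → 120 left.
Tenant D T1 at 20: fill all 25 → 95 left.
Tenant K T2 at 17: fill all 30 → 65 left.
Tenant C T2 at 14: fill all 20 → 45 left.
Tenant M/T2: +45 of 60 at 13; pool empty.
Total = 31×30 + 29×40 + 22×25 + 20×25 + 17×30 + 14×20 + 13×45 = 4515.

4515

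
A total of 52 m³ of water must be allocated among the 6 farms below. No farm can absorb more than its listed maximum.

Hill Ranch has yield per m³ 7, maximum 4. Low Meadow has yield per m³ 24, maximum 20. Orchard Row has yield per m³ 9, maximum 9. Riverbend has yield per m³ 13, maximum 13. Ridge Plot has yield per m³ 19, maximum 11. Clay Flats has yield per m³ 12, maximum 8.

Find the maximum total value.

Rank by yield per m³: Low Meadow 24 > Ridge Plot 19 > Riverbend 13 > Clay Flats 12 > Orchard Row 9 > Hill Ranch 7.
Low Meadow takes 20 to reach its cap of 20 — 32 left.
Ridge Plot takes 11 to reach its cap of 11 — 21 left.
Give Riverbend 13 to hit its cap of 13 — 8 left.
Clay Flats: +8 to 8 (cap) — 0 left.
Total = 24×20 + 13×13 + 19×11 + 12×8 = 954.

954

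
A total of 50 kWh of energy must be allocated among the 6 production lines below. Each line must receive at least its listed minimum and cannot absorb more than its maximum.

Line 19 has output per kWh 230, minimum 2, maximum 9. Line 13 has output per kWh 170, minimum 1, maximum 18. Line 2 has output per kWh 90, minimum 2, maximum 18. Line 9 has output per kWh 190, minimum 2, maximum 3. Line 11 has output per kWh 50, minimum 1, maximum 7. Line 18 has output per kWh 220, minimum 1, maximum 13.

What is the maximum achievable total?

Meeting every minimum uses 2+1+2+2+1+1 = 9 kWh, leaving 41.
Order the production lines by output per kWh: Line 19 230 > Line 18 220 > Line 9 190 > Line 13 170 > Line 2 90 > Line 11 50.
Line 19: +7 to 9 (cap) → 34 left.
Line 18 takes 12 more to reach its cap of 13 → 22 left.
Line 9: +1 to 3 (cap) → 21 left.
Line 13 takes 17 more to reach its cap of 18 → 4 left.
Line 2 has room for 16 more but only 4 remain, so it gets 6.
Total = 230×9 + 170×18 + 90×6 + 190×3 + 50×1 + 220×13 = 9150.

9150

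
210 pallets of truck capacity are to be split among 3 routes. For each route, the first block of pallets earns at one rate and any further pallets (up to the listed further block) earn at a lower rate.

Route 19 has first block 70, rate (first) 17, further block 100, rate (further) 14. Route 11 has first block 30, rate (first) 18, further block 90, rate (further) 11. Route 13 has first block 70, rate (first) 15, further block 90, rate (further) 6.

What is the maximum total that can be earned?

3340

Treat each block as its own option and order by rate: Route 11/T1 18 > Route 19/T1 17 > Route 13/T1 15 > Route 19/T2 14 > Route 11/T2 11 > Route 13/T2 6.
Route 11 T1 at 18: fill all 30 — 180 left.
Fill Route 19 T1 block (70 at 17) — 110 left.
Fill Route 13 T1 block (70 at 15) — 40 left.
Route 19/T2: +40 of 100 at 14; pool empty.
Total = 18×30 + 17×70 + 15×70 + 14×40 = 3340.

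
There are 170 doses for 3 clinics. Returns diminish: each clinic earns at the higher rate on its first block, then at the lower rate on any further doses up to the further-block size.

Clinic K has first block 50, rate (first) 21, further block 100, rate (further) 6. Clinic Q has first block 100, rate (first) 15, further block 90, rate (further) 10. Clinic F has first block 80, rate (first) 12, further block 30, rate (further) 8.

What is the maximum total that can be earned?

Treat each block as its own option and order by rate: Clinic K/tier1 21 > Clinic Q/tier1 15 > Clinic F/tier1 12 > Clinic Q/tier2 10 > Clinic F/tier2 8 > Clinic K/tier2 6.
Fill Clinic K tier1 block (50 at 21) → 120 left.
Clinic Q tier1 at 15: fill all 100 → 20 left.
20 remain; put them into Clinic F tier1 at 12.
Total = 21×50 + 15×100 + 12×20 = 2790.

2790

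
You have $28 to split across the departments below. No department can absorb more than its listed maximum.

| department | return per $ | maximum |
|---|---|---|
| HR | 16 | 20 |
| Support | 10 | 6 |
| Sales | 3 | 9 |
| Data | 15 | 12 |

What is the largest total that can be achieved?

440

Highest return per $ first: HR 16 > Data 15 > Support 10 > Sales 3.
HR takes 20 to reach its cap of 20 — 8 left.
Data has room for 12 but only 8 remain, so it gets 8.
Total = 16×20 + 15×8 = 440.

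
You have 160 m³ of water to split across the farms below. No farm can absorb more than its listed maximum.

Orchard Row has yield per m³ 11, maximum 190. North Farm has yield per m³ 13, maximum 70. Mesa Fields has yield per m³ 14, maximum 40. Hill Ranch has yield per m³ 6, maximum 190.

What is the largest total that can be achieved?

2020

Highest yield per m³ first: Mesa Fields 14 > North Farm 13 > Orchard Row 11 > Hill Ranch 6.
Mesa Fields: +40 to 40 (cap) — 120 left.
North Farm: +70 to 70 (cap) — 50 left.
Orchard Row: +50 (room for 190) → 50. Pool exhausted.
Total = 11×50 + 13×70 + 14×40 = 2020.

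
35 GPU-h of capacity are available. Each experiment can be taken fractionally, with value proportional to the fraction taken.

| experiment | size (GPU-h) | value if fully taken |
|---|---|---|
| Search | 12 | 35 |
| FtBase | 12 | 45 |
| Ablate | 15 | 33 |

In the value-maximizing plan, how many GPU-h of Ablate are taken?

11

Sort by value density: FtBase 45/12≈3.75, Search 35/12≈2.92, Ablate 33/15≈2.2.
FtBase: take in full, 12 GPU-h for value 45 — 23 left.
All 12 GPU-h of Search fit (value 35) — 11 remain.
Only 11 GPU-h remain; take 11/15 of Ablate for value 33×11/15 = 24.2.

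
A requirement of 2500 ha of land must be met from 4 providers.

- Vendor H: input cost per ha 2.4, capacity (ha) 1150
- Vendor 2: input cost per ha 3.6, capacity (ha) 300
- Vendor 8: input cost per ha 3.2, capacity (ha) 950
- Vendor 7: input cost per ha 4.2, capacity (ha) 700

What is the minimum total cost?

7300

Cheapest first:
Vendor H (2.4): use full 1150 ; 1350 ha to go.
Vendor 8 at 3.2: take all 950 ha ; 400 still needed.
Vendor 2 (3.6): use full 300 ; 100 ha to go.
Vendor 7 (4.2): take the remaining 100 ; done.
Cost = 1150×2.4 + 950×3.2 + 300×3.6 + 100×4.2 = 7300.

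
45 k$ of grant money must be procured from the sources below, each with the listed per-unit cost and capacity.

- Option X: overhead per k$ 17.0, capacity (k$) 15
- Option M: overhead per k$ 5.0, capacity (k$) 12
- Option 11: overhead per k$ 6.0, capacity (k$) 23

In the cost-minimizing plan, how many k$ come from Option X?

Fill from the cheapest source first.
Option M (5.0): use full 12 ; 33 k$ to go.
Take 23 from Option 11 at 6.0 ; need 10 more.
Option X at 17.0: take 10 of its 15 ; requirement met.

10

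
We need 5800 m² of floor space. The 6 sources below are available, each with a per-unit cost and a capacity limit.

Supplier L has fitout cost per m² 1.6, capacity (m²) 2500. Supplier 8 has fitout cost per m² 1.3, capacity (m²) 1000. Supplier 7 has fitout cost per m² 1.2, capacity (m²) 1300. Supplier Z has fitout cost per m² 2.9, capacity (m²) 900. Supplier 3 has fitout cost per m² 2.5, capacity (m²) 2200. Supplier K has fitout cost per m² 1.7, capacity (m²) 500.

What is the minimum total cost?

8960

Use sources in increasing cost order.
Supplier 7 at 1.2: take all 1300 m² — 4500 still needed.
Supplier 8 (1.3): use full 1000 — 3500 m² to go.
Supplier L (1.6): use full 2500 — 1000 m² to go.
Supplier K at 1.7: take all 500 m² — 500 still needed.
Supplier 3 at 2.5: take 500 of its 2200 — requirement met.
Supplier Z: unused.
Cost = 1300×1.2 + 1000×1.3 + 2500×1.6 + 500×1.7 + 500×2.5 = 8960.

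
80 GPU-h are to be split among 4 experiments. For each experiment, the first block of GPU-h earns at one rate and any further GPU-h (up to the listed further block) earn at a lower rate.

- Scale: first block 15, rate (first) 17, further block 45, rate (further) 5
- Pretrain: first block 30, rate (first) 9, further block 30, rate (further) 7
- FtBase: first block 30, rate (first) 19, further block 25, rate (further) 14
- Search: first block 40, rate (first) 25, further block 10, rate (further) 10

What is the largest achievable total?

1740

Treat each block as its own option and order by rate: Search/first 25 > FtBase/first 19 > Scale/first 17 > FtBase/second 14 > Search/second 10 > Pretrain/first 9 > Pretrain/second 7 > Scale/second 5.
Fill Search first block (40 at 25) ; 40 left.
Fill FtBase first block (30 at 19) ; 10 left.
Scale/first: +10 of 15 at 17; pool empty.
Total = 25×40 + 19×30 + 17×10 = 1740.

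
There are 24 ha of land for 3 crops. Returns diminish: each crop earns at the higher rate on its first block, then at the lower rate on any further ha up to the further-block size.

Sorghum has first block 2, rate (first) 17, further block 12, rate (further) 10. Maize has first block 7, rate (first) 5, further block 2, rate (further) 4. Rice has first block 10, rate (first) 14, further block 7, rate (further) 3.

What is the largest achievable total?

294

Treat each block as its own option and order by rate: Sorghum/tier1 17 > Rice/tier1 14 > Sorghum/tier2 10 > Maize/tier1 5 > Maize/tier2 4 > Rice/tier2 3.
Fill Sorghum tier1 block (2 at 17) → 22 left.
Rice/tier1 (14): +10 → 12 left.
Sorghum tier2 at 10: fill all 12 → 0 left.
Total = 17×2 + 14×10 + 10×12 = 294.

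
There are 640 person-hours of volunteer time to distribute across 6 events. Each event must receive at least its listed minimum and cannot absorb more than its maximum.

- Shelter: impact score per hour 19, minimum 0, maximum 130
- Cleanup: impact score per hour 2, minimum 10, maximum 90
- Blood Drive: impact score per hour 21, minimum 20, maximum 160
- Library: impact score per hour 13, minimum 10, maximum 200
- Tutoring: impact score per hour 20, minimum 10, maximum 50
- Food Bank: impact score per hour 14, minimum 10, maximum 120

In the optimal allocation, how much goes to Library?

170

Meeting every minimum uses 0+10+20+10+10+10 = 60 person-hours, leaving 580.
Order the events by impact score per hour: Blood Drive 21 > Tutoring 20 > Shelter 19 > Food Bank 14 > Library 13 > Cleanup 2.
Blood Drive takes 140 more to reach its cap of 160 ; 440 left.
Tutoring takes 40 more to reach its cap of 50 ; 400 left.
Shelter takes 130 more to reach its cap of 130 ; 270 left.
Give Food Bank 110 more to hit its cap of 120 ; 160 left.
Library has room for 190 more but only 160 remain, so it gets 170.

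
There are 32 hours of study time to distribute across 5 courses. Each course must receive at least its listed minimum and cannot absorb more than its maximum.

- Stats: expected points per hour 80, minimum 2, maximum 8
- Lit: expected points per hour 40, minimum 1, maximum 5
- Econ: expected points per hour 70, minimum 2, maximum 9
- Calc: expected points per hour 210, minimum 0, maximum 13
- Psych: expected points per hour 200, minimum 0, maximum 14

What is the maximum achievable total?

5870

Meeting every minimum uses 2+1+2+0+0 = 5 hours, leaving 27.
Highest expected points per hour first: Calc 210 > Psych 200 > Stats 80 > Econ 70 > Lit 40.
Calc takes 13 more to reach its cap of 13 — 14 left.
Psych: +14 to 14 (cap) — 0 left.
Total = 80×2 + 40×1 + 70×2 + 210×13 + 200×14 = 5870.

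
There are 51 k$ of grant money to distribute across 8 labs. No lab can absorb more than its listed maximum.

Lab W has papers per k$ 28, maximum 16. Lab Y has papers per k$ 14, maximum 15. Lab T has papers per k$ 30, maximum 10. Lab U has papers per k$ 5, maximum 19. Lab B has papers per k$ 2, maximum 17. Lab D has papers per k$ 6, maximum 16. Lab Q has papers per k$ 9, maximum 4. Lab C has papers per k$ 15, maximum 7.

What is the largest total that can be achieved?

1090

Rank by papers per k$: Lab T 30 > Lab W 28 > Lab C 15 > Lab Y 14 > Lab Q 9 > Lab D 6 > Lab U 5 > Lab B 2.
Lab T: +10 to 10 (cap) → 41 left.
Lab W: +16 to 16 (cap) → 25 left.
Lab C takes 7 to reach its cap of 7 → 18 left.
Lab Y: +15 to 15 (cap) → 3 left.
Lab Q has room for 4 but only 3 remain, so it gets 3.
Total = 28×16 + 14×15 + 30×10 + 9×3 + 15×7 = 1090.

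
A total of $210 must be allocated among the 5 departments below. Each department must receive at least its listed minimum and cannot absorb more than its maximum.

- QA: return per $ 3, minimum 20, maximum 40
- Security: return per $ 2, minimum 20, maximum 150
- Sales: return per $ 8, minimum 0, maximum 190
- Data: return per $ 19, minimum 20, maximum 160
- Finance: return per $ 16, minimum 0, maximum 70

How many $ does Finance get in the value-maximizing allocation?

Meeting every minimum uses 20+20+0+20+0 = 60 $, leaving 150.
Highest return per $ first: Data 19 > Finance 16 > Sales 8 > QA 3 > Security 2.
Give Data 140 more to hit its cap of 160 ; 10 left.
Finance: +10 (room for 70) → 10. Pool exhausted.

10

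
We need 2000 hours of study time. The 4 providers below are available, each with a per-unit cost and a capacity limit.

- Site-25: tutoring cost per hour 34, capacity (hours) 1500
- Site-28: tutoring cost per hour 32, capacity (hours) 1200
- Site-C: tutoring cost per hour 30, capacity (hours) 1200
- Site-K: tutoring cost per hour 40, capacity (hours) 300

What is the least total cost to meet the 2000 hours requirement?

Use providers in increasing cost order.
Site-C (30): use full 1200 ; 800 hours to go.
Site-28 at 32: take 800 of its 1200 ; requirement met.
Site-25, Site-K: unused.
Cost = 1200×30 + 800×32 = 61600.

61600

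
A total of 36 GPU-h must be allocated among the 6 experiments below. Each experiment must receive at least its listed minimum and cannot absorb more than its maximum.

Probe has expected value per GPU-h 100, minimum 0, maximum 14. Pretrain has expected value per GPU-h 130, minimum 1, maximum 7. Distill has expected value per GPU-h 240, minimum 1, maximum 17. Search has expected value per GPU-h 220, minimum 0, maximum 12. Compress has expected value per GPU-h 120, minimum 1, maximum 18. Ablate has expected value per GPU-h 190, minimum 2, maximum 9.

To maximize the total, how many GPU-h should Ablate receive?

5

Meeting every minimum uses 0+1+1+0+1+2 = 5 GPU-h, leaving 31.
Rank by expected value per GPU-h: Distill 240 > Search 220 > Ablate 190 > Pretrain 130 > Compress 120 > Probe 100.
Distill: +16 to 17 (cap) ; 15 left.
Search takes 12 more to reach its cap of 12 ; 3 left.
Only 3 left; Ablate takes them to reach 5.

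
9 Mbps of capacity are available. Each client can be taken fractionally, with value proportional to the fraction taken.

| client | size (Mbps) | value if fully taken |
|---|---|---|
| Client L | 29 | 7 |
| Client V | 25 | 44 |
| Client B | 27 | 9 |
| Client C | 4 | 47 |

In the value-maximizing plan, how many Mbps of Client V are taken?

5

Sort by value density: Client C 47/4≈11.8, Client V 44/25≈1.76, Client B 9/27≈0.333, Client L 7/29≈0.241.
Client C: take in full, 4 Mbps for value 47 ; 5 left.
Only 5 Mbps remain; take 5/25 of Client V for value 44×5/25 = 8.8.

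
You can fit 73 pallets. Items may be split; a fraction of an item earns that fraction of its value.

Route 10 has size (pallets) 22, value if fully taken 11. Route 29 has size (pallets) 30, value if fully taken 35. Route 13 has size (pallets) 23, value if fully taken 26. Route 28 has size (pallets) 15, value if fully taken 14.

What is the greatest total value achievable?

77.5

Best value per unit of size first: Route 29 35/30≈1.17, Route 13 26/23≈1.13, Route 28 14/15≈0.933, Route 10 11/22≈0.5.
Route 29: take in full, 30 pallets for value 35 ; 43 left.
All 23 pallets of Route 13 fit (value 26) ; 20 remain.
All 15 pallets of Route 28 fit (value 14) ; 5 remain.
Fill the last 5 pallets with part of Route 10: 5/22 of it earns 2.5.
Total value = 77.5.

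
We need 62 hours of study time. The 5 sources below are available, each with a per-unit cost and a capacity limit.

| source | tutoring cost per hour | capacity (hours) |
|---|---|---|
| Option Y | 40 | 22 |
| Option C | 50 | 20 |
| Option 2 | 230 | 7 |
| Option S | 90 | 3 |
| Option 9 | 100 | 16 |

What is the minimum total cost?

Cheapest first:
Option Y at 40: take all 22 hours → 40 still needed.
Option C (50): use full 20 → 20 hours to go.
Option S (90): use full 3 → 17 hours to go.
Option 9 (100): use full 16 → 1 hours to go.
Option 2 (230): take the remaining 1 → done.
Cost = 22×40 + 20×50 + 3×90 + 16×100 + 1×230 = 3980.

3980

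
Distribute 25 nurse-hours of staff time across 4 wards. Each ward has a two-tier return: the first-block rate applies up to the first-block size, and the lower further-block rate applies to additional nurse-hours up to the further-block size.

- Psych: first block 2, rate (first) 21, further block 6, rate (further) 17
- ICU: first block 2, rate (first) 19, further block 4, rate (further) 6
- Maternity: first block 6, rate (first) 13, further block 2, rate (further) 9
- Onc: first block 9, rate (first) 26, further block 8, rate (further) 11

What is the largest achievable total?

Order all 8 blocks by rate: Onc/first 26 > Psych/first 21 > ICU/first 19 > Psych/second 17 > Maternity/first 13 > Onc/second 11 > Maternity/second 9 > ICU/second 6.
Onc first at 26: fill all 9 ; 16 left.
Psych/first (21): +2 ; 14 left.
Fill ICU first block (2 at 19) ; 12 left.
Psych second at 17: fill all 6 ; 6 left.
Maternity first at 13: fill all 6 ; 0 left.
Total = 26×9 + 21×2 + 19×2 + 17×6 + 13×6 = 494.

494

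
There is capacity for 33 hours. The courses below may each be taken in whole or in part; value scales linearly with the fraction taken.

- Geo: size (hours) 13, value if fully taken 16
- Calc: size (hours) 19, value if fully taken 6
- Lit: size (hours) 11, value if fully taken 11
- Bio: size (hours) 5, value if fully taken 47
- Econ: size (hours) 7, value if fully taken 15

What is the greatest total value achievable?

Rank by value-to-size ratio: Bio 47/5≈9.4, Econ 15/7≈2.14, Geo 16/13≈1.23, Lit 11/11≈1, Calc 6/19≈0.316.
Bio: take in full, 5 hours for value 47 → 28 left.
Take all of Econ (7 hours, value 15) → 21 hours left.
Take all of Geo (13 hours, value 16) → 8 hours left.
8 hours left: a 8/11 share of Lit gives 11×8/11 = 8.
Total value = 86.

86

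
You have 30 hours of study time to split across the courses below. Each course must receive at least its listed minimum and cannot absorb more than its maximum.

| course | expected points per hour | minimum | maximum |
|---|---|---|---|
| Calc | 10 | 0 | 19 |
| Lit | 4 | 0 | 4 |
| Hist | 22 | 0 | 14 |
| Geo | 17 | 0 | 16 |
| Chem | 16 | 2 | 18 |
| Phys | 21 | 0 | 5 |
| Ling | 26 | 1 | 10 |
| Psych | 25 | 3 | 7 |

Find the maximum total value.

709

Meeting every minimum uses 0+0+0+0+2+0+1+3 = 6 hours, leaving 24.
Rank by expected points per hour: Ling 26 > Psych 25 > Hist 22 > Phys 21 > Geo 17 > Chem 16 > Calc 10 > Lit 4.
Give Ling 9 more to hit its cap of 10 → 15 left.
Psych: +4 to 7 (cap) → 11 left.
Hist has room for 14 more but only 11 remain, so it gets 11.
Total = 22×11 + 16×2 + 26×10 + 25×7 = 709.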